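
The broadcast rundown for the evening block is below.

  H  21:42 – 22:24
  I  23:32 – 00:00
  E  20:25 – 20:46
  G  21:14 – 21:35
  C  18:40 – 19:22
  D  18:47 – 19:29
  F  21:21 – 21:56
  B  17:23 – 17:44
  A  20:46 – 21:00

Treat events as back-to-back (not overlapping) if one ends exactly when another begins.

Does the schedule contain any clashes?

Yes

Sorted by start: B, C, D, E, A, G, F, H, I.
C starts after B ends — done with B.
D starts before C ends → C and D overlap.
That's a conflict, so the schedule is not conflict-free.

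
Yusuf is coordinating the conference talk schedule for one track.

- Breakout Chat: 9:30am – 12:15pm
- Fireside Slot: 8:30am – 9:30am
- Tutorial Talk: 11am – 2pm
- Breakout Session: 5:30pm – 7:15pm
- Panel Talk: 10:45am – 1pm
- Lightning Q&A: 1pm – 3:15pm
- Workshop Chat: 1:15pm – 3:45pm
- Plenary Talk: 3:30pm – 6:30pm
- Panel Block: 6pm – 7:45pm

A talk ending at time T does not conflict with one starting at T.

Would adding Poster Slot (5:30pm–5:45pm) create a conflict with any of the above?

Yes — it overlaps Breakout Session, Plenary Talk

Fireside Slot: ends 9:30am at or before Poster Slot starts 5:30pm → clear.
Breakout Chat: ends 12:15pm at or before Poster Slot starts 5:30pm → clear.
Panel Talk: ends 1pm at or before Poster Slot starts 5:30pm → clear.
Tutorial Talk: ends 2pm at or before Poster Slot starts 5:30pm → clear.
Lightning Q&A: ends 3:15pm at or before Poster Slot starts 5:30pm → clear.
Workshop Chat: ends 3:45pm at or before Poster Slot starts 5:30pm → clear.
Plenary Talk: starts 3:30pm before Poster Slot ends 5:45pm, and ends 6:30pm after Poster Slot starts 5:30pm → overlap.
Breakout Session: starts 5:30pm before Poster Slot ends 5:45pm, and ends 7:15pm after Poster Slot starts 5:30pm → overlap.
Panel Block: starts 6pm at or after Poster Slot ends 5:45pm → clear.
Poster Slot overlaps Plenary Talk, Breakout Session.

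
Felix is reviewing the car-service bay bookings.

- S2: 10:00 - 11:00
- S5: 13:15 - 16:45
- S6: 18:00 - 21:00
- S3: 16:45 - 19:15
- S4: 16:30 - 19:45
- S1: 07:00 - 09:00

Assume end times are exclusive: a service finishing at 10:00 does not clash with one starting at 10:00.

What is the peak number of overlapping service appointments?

Sort all start/end points and keep a running count:
07:00 start S1 → 1
09:00 end S1 → 0
10:00 start S2 → 1
11:00 end S2 → 0
13:15 start S5 → 1
16:30 start S4 → 2
16:45 end S5 → 1
16:45 start S3 → 2
18:00 start S6 → 3
19:15 end S3 → 2
19:45 end S4 → 1
21:00 end S6 → 0
Peak is 3, at 18:00 (S3, S4, S6).

3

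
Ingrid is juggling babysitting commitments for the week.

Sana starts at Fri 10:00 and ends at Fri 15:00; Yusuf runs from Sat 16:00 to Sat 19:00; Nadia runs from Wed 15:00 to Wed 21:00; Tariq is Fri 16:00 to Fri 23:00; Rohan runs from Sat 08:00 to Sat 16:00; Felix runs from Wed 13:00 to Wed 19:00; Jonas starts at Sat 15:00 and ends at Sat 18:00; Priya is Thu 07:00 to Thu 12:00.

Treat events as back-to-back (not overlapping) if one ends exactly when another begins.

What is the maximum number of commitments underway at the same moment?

Walk through starts and ends in time order (an end at T is processed before a start at T):
Wed 13:00 start Felix → 1
Wed 15:00 start Nadia → 2
Wed 19:00 end Felix → 1
Wed 21:00 end Nadia → 0
Thu 07:00 start Priya → 1
Thu 12:00 end Priya → 0
Fri 10:00 start Sana → 1
Fri 15:00 end Sana → 0
Fri 16:00 start Tariq → 1
Fri 23:00 end Tariq → 0
Sat 08:00 start Rohan → 1
Sat 15:00 start Jonas → 2
Sat 16:00 end Rohan → 1
Sat 16:00 start Yusuf → 2
Sat 18:00 end Jonas → 1
Sat 19:00 end Yusuf → 0
Peak is 2, at Wed 15:00 (Felix, Nadia).

2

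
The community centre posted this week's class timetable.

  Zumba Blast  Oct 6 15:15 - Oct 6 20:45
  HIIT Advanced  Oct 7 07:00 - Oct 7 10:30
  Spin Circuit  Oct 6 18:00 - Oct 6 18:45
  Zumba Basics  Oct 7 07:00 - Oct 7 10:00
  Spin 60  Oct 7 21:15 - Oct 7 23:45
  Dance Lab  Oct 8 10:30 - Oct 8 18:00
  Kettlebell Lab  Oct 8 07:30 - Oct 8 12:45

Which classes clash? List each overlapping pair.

Sorted by start: Zumba Blast, Spin Circuit, HIIT Advanced, Zumba Basics, Spin 60, Kettlebell Lab, Dance Lab.
Spin Circuit starts before Zumba Blast ends → Zumba Blast and Spin Circuit overlap.
HIIT Advanced starts after Zumba Blast ends — done with Zumba Blast.
HIIT Advanced starts after Spin Circuit ends — done with Spin Circuit.
Zumba Basics starts before HIIT Advanced ends → HIIT Advanced and Zumba Basics overlap.
Spin 60 starts after HIIT Advanced ends — done with HIIT Advanced.
Spin 60 starts after Zumba Basics ends — done with Zumba Basics.
Kettlebell Lab starts after Spin 60 ends — done with Spin 60.
Dance Lab starts before Kettlebell Lab ends → Kettlebell Lab and Dance Lab overlap.

Dance Lab & Kettlebell Lab, HIIT Advanced & Zumba Basics, Spin Circuit & Zumba Blast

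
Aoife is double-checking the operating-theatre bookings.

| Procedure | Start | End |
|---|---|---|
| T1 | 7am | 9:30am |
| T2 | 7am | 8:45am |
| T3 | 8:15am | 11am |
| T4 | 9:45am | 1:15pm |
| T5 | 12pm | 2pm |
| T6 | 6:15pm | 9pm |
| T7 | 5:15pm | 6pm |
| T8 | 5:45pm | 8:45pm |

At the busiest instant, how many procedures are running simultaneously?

Sort all start/end points and keep a running count:
7am start T1 → 1
7am start T2 → 2
8:15am start T3 → 3
8:45am end T2 → 2
9:30am end T1 → 1
9:45am start T4 → 2
11am end T3 → 1
12pm start T5 → 2
1:15pm end T4 → 1
2pm end T5 → 0
5:15pm start T7 → 1
5:45pm start T8 → 2
6pm end T7 → 1
6:15pm start T6 → 2
8:45pm end T8 → 1
9pm end T6 → 0
Peak is 3, at 8:15am (T1, T2, T3).

3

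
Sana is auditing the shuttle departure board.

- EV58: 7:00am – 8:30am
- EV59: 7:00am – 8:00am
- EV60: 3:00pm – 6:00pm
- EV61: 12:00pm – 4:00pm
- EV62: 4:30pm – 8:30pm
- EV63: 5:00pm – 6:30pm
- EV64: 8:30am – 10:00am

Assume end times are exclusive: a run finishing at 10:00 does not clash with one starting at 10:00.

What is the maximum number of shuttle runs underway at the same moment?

3

Sweep the timeline, counting +1 at each start and −1 at each end (ends before starts at a tie):
7:00am start EV58 → 1
7:00am start EV59 → 2
8:00am end EV59 → 1
8:30am end EV58 → 0
8:30am start EV64 → 1
10:00am end EV64 → 0
12:00pm start EV61 → 1
3:00pm start EV60 → 2
4:00pm end EV61 → 1
4:30pm start EV62 → 2
5:00pm start EV63 → 3
6:00pm end EV60 → 2
6:30pm end EV63 → 1
8:30pm end EV62 → 0
Peak is 3, at 5:00pm (EV60, EV62, EV63).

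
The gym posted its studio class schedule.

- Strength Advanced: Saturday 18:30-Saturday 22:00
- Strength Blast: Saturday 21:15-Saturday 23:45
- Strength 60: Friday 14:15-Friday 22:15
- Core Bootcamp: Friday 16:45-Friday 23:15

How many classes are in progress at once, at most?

2

Walk through starts and ends in time order (an end at T is processed before a start at T):
Friday 14:15 start Strength 60 → 1
Friday 16:45 start Core Bootcamp → 2
Friday 22:15 end Strength 60 → 1
Friday 23:15 end Core Bootcamp → 0
Saturday 18:30 start Strength Advanced → 1
Saturday 21:15 start Strength Blast → 2
Saturday 22:00 end Strength Advanced → 1
Saturday 23:45 end Strength Blast → 0
Peak is 2, at Friday 16:45 (Core Bootcamp, Strength 60).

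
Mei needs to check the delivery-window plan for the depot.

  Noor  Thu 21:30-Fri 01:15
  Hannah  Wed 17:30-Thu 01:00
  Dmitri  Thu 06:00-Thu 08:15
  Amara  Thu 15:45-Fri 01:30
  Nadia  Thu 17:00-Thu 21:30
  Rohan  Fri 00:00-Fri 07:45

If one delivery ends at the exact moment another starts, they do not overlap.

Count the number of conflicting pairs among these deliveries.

4

Two intervals overlap when each starts before the other ends.
Sorted by start: Hannah, Dmitri, Amara, Nadia, Noor, Rohan.
Dmitri starts after Hannah ends, so Hannah has no further overlaps.
Amara starts after Dmitri ends, so Dmitri has no further overlaps.
Nadia starts before Amara ends → Amara and Nadia overlap.
Noor starts before Amara ends → Amara and Noor overlap.
Rohan starts before Amara ends → Amara and Rohan overlap.
Noor starts exactly when Nadia ends (back-to-back, no overlap), so Nadia has no further overlaps.
Rohan starts before Noor ends → Noor and Rohan overlap.
Overlapping pairs: Amara & Nadia, Amara & Noor, Amara & Rohan, Noor & Rohan — 4 in total.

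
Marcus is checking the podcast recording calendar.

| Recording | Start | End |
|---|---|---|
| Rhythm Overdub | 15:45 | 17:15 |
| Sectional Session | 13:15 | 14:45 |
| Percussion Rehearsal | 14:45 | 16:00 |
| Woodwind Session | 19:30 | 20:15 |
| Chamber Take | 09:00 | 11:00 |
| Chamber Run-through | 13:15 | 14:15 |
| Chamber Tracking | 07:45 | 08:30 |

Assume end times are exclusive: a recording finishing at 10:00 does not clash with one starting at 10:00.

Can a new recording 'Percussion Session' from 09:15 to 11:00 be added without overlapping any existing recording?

No — it overlaps Chamber Take

Chamber Tracking: ends 08:30 at or before Percussion Session starts 09:15 → clear.
Chamber Take: starts 09:00 before Percussion Session ends 11:00, and ends 11:00 after Percussion Session starts 09:15 → overlap.
Chamber Run-through: starts 13:15 at or after Percussion Session ends 11:00 → clear.
Sectional Session: starts 13:15 at or after Percussion Session ends 11:00 → clear.
Percussion Rehearsal: starts 14:45 at or after Percussion Session ends 11:00 → clear.
Rhythm Overdub: starts 15:45 at or after Percussion Session ends 11:00 → clear.
Woodwind Session: starts 19:30 at or after Percussion Session ends 11:00 → clear.
Percussion Session overlaps Chamber Take.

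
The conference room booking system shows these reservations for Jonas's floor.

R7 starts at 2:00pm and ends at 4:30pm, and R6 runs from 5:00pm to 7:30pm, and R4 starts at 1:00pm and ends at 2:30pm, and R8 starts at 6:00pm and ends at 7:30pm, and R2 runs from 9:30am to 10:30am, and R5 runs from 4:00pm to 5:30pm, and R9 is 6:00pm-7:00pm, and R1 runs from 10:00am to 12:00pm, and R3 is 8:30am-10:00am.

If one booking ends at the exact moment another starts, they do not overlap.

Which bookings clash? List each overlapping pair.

Sorted by start: R3, R2, R1, R4, R7, R5, R6, R8, R9.
R2 starts before R3 ends → R3 and R2 overlap.
R1 starts exactly when R3 ends (back-to-back, no overlap); R3 is clear from here.
R1 starts before R2 ends → R2 and R1 overlap.
R4 starts after R2 ends; R2 is clear from here.
R4 starts after R1 ends; R1 is clear from here.
R7 starts before R4 ends → R4 and R7 overlap.
R5 starts after R4 ends; R4 is clear from here.
R5 starts before R7 ends → R7 and R5 overlap.
R6 starts after R7 ends; R7 is clear from here.
R6 starts before R5 ends → R5 and R6 overlap.
R8 starts after R5 ends; R5 is clear from here.
R8 starts before R6 ends → R6 and R8 overlap.
R9 starts before R6 ends → R6 and R9 overlap.
R9 starts before R8 ends → R8 and R9 overlap.

R1 & R2, R2 & R3, R4 & R7, R5 & R6, R5 & R7, R6 & R8, R6 & R9, R8 & R9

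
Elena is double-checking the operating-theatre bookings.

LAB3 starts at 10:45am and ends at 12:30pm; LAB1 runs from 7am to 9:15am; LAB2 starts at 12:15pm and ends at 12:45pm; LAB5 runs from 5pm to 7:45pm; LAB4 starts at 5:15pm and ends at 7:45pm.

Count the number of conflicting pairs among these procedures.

Two intervals overlap when each starts before the other ends.
Sorted by start: LAB1, LAB3, LAB2, LAB5, LAB4.
LAB3 starts after LAB1 ends, so nothing later overlaps LAB1 either.
LAB2 starts before LAB3 ends → LAB3 and LAB2 overlap.
LAB5 starts after LAB3 ends, so nothing later overlaps LAB3 either.
LAB5 starts after LAB2 ends, so nothing later overlaps LAB2 either.
LAB4 starts before LAB5 ends → LAB5 and LAB4 overlap.
Overlapping pairs: LAB2 & LAB3, LAB4 & LAB5 — 2 in total.

2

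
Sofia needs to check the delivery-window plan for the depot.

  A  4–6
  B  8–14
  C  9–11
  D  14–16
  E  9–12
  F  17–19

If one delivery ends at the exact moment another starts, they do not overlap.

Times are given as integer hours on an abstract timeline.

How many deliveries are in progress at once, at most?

Sort all start/end points and keep a running count:
4 start A → 1
6 end A → 0
8 start B → 1
9 start C → 2
9 start E → 3
11 end C → 2
12 end E → 1
14 end B → 0
14 start D → 1
16 end D → 0
17 start F → 1
19 end F → 0
Peak is 3, at 9 (B, C, E).

3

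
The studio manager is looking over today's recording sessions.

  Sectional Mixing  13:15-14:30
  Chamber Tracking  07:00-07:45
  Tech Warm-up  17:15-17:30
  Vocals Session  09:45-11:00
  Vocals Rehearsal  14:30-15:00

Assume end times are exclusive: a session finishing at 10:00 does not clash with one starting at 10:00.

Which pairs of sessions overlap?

Sorted by start: Chamber Tracking, Vocals Session, Sectional Mixing, Vocals Rehearsal, Tech Warm-up.
Vocals Session starts after Chamber Tracking ends; Chamber Tracking is clear from here.
Sectional Mixing starts after Vocals Session ends; Vocals Session is clear from here.
Vocals Rehearsal starts exactly when Sectional Mixing ends (back-to-back, no overlap); Sectional Mixing is clear from here.
Tech Warm-up starts after Vocals Rehearsal ends.

no conflicts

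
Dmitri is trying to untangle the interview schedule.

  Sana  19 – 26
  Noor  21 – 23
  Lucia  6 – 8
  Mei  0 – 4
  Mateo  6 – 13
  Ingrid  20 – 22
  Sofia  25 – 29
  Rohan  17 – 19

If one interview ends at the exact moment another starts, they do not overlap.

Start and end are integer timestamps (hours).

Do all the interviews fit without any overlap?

No

Sorted by start: Mei, Lucia, Mateo, Rohan, Sana, Ingrid, Noor, Sofia.
Lucia starts after Mei ends — done with Mei.
Mateo starts before Lucia ends → Lucia and Mateo overlap.
That's a conflict, so the schedule is not conflict-free.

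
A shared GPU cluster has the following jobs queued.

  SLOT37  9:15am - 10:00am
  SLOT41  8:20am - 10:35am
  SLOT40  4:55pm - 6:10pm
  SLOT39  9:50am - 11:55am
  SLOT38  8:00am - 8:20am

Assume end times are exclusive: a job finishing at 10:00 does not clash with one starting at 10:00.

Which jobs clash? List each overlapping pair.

Two intervals overlap when each starts before the other ends.
Sorted by start: SLOT38, SLOT41, SLOT37, SLOT39, SLOT40.
SLOT41 starts exactly when SLOT38 ends (back-to-back, no overlap); SLOT38 is clear from here.
SLOT37 starts before SLOT41 ends → SLOT41 and SLOT37 overlap.
SLOT39 starts before SLOT41 ends → SLOT41 and SLOT39 overlap.
SLOT40 starts after SLOT41 ends.
SLOT39 starts before SLOT37 ends → SLOT37 and SLOT39 overlap.
SLOT40 starts after SLOT37 ends.
SLOT40 starts after SLOT39 ends.

SLOT37 & SLOT39, SLOT37 & SLOT41, SLOT39 & SLOT41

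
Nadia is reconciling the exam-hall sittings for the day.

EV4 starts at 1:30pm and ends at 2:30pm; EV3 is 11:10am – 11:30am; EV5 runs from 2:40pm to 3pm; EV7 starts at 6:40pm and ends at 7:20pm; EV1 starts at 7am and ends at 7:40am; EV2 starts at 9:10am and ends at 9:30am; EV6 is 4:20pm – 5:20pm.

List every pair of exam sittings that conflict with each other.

no conflicts

Sorted by start: EV1, EV2, EV3, EV4, EV5, EV6, EV7.
EV2 starts after EV1 ends, so nothing later overlaps EV1 either.
EV3 starts after EV2 ends, so nothing later overlaps EV2 either.
EV4 starts after EV3 ends, so nothing later overlaps EV3 either.
EV5 starts after EV4 ends, so nothing later overlaps EV4 either.
EV6 starts after EV5 ends, so nothing later overlaps EV5 either.
EV7 starts after EV6 ends.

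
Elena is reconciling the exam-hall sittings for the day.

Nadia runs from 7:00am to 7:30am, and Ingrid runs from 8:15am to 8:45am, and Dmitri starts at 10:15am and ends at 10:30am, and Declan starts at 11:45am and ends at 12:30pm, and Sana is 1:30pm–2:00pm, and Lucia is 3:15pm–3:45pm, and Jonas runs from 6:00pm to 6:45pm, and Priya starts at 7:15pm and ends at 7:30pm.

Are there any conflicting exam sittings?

Sorted by start: Nadia, Ingrid, Dmitri, Declan, Sana, Lucia, Jonas, Priya.
Ingrid starts after Nadia ends — done with Nadia.
Dmitri starts after Ingrid ends — done with Ingrid.
Declan starts after Dmitri ends — done with Dmitri.
Sana starts after Declan ends — done with Declan.
Lucia starts after Sana ends — done with Sana.
Jonas starts after Lucia ends — done with Lucia.
Priya starts after Jonas ends.
Every pair is clear; the schedule has no overlaps.

No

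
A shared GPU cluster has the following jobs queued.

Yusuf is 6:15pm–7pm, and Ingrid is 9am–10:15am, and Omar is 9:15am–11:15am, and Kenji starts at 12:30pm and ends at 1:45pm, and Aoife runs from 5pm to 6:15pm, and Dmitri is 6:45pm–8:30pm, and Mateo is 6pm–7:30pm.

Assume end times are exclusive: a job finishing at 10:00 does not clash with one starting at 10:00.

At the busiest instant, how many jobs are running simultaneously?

Sort all start/end points and keep a running count:
9am start Ingrid → 1
9:15am start Omar → 2
10:15am end Ingrid → 1
11:15am end Omar → 0
12:30pm start Kenji → 1
1:45pm end Kenji → 0
5pm start Aoife → 1
6pm start Mateo → 2
6:15pm end Aoife → 1
6:15pm start Yusuf → 2
6:45pm start Dmitri → 3
7pm end Yusuf → 2
7:30pm end Mateo → 1
8:30pm end Dmitri → 0
Peak is 3, at 6:45pm (Dmitri, Mateo, Yusuf).

3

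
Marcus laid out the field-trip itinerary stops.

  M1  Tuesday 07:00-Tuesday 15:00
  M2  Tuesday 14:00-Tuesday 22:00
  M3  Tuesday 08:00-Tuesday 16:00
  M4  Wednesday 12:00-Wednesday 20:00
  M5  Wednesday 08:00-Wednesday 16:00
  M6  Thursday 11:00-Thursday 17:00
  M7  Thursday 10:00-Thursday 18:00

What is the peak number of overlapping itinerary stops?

Sweep the timeline, counting +1 at each start and −1 at each end (ends before starts at a tie):
Tuesday 07:00 start M1 → 1
Tuesday 08:00 start M3 → 2
Tuesday 14:00 start M2 → 3
Tuesday 15:00 end M1 → 2
Tuesday 16:00 end M3 → 1
Tuesday 22:00 end M2 → 0
Wednesday 08:00 start M5 → 1
Wednesday 12:00 start M4 → 2
Wednesday 16:00 end M5 → 1
Wednesday 20:00 end M4 → 0
Thursday 10:00 start M7 → 1
Thursday 11:00 start M6 → 2
Thursday 17:00 end M6 → 1
Thursday 18:00 end M7 → 0
Peak is 3, at Tuesday 14:00 (M1, M2, M3).

3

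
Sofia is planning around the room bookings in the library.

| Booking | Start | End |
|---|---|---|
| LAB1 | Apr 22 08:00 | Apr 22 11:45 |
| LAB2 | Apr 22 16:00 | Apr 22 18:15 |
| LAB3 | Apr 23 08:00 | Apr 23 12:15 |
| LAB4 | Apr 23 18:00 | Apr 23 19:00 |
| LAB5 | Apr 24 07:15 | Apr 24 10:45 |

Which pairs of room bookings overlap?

no conflicts

Check each pair: they overlap iff neither finishes before the other starts.
Sorted by start: LAB1, LAB2, LAB3, LAB4, LAB5.
LAB2 starts after LAB1 ends, so LAB1 has no further overlaps.
LAB3 starts after LAB2 ends, so LAB2 has no further overlaps.
LAB4 starts after LAB3 ends, so LAB3 has no further overlaps.
LAB5 starts after LAB4 ends.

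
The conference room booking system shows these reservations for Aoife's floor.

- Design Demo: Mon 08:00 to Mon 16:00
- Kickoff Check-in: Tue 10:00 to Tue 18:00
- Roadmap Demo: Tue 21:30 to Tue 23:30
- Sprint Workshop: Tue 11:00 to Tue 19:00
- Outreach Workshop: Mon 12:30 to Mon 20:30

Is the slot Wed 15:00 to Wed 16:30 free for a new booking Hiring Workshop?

Yes — the slot is free

Design Demo: ends Mon 16:00 at or before Hiring Workshop starts Wed 15:00 → clear.
Outreach Workshop: ends Mon 20:30 at or before Hiring Workshop starts Wed 15:00 → clear.
Kickoff Check-in: ends Tue 18:00 at or before Hiring Workshop starts Wed 15:00 → clear.
Sprint Workshop: ends Tue 19:00 at or before Hiring Workshop starts Wed 15:00 → clear.
Roadmap Demo: ends Tue 23:30 at or before Hiring Workshop starts Wed 15:00 → clear.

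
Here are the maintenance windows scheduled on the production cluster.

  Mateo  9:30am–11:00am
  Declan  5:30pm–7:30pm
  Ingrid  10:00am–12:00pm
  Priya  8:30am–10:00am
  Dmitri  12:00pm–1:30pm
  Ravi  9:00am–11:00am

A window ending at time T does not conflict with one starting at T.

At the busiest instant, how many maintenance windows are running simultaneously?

3

Sort all start/end points and keep a running count:
8:30am start Priya → 1
9:00am start Ravi → 2
9:30am start Mateo → 3
10:00am end Priya → 2
10:00am start Ingrid → 3
11:00am end Mateo → 2
11:00am end Ravi → 1
12:00pm end Ingrid → 0
12:00pm start Dmitri → 1
1:30pm end Dmitri → 0
5:30pm start Declan → 1
7:30pm end Declan → 0
Peak is 3, at 9:30am (Mateo, Priya, Ravi).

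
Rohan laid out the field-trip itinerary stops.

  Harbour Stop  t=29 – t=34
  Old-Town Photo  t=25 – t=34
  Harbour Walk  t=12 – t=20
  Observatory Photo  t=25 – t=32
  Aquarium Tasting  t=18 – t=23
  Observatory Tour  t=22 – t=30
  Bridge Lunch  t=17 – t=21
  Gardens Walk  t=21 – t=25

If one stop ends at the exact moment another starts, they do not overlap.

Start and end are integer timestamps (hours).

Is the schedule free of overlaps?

No

Sorted by start: Harbour Walk, Bridge Lunch, Aquarium Tasting, Gardens Walk, Observatory Tour, Old-Town Photo, Observatory Photo, Harbour Stop.
Bridge Lunch starts before Harbour Walk ends → Harbour Walk and Bridge Lunch overlap.
That's a conflict, so the schedule is not conflict-free.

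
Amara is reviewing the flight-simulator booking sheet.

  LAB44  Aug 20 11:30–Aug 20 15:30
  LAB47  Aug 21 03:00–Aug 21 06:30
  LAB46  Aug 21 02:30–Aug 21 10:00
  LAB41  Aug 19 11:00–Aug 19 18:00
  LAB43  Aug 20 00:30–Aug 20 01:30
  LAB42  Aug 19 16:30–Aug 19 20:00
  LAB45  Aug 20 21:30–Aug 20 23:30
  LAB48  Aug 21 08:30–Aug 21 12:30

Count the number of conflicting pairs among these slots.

3

Sorted by start: LAB41, LAB42, LAB43, LAB44, LAB45, LAB46, LAB47, LAB48.
LAB42 starts before LAB41 ends → LAB41 and LAB42 overlap.
LAB43 starts after LAB41 ends; LAB41 is clear from here.
LAB43 starts after LAB42 ends; LAB42 is clear from here.
LAB44 starts after LAB43 ends; LAB43 is clear from here.
LAB45 starts after LAB44 ends; LAB44 is clear from here.
LAB46 starts after LAB45 ends; LAB45 is clear from here.
LAB47 starts before LAB46 ends → LAB46 and LAB47 overlap.
LAB48 starts before LAB46 ends → LAB46 and LAB48 overlap.
LAB48 starts after LAB47 ends.
Overlapping pairs: LAB41 & LAB42, LAB46 & LAB47, LAB46 & LAB48 — 3 in total.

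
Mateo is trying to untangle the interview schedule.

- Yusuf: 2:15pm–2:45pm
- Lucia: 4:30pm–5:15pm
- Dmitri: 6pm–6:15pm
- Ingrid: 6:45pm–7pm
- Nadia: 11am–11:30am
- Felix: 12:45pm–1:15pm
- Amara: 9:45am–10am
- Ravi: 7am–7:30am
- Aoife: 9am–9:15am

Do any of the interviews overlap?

Check each pair: they overlap iff neither finishes before the other starts.
Sorted by start: Ravi, Aoife, Amara, Nadia, Felix, Yusuf, Lucia, Dmitri, Ingrid.
Aoife starts after Ravi ends; Ravi is clear from here.
Amara starts after Aoife ends; Aoife is clear from here.
Nadia starts after Amara ends; Amara is clear from here.
Felix starts after Nadia ends; Nadia is clear from here.
Yusuf starts after Felix ends; Felix is clear from here.
Lucia starts after Yusuf ends; Yusuf is clear from here.
Dmitri starts after Lucia ends; Lucia is clear from here.
Ingrid starts after Dmitri ends.
Every pair is clear; the schedule has no overlaps.

No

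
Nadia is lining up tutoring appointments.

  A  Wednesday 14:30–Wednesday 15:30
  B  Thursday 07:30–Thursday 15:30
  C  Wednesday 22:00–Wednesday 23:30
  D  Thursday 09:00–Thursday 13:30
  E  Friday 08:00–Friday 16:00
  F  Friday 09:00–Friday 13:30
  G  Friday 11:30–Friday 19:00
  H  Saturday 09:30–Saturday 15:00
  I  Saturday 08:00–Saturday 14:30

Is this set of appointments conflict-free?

Sorted by start: A, C, B, D, E, F, G, I, H.
C starts after A ends, so nothing later overlaps A either.
B starts after C ends, so nothing later overlaps C either.
D starts before B ends → B and D overlap.
That's a conflict, so the schedule is not conflict-free.

No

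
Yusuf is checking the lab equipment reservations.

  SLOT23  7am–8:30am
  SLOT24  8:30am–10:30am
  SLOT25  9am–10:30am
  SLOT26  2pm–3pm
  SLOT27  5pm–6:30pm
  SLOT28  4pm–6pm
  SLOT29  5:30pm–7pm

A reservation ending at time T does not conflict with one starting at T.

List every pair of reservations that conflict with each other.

SLOT24 & SLOT25, SLOT27 & SLOT28, SLOT27 & SLOT29, SLOT28 & SLOT29

Check each pair: they overlap iff neither finishes before the other starts.
Sorted by start: SLOT23, SLOT24, SLOT25, SLOT26, SLOT28, SLOT27, SLOT29.
SLOT24 starts exactly when SLOT23 ends (back-to-back, no overlap), so nothing later overlaps SLOT23 either.
SLOT25 starts before SLOT24 ends → SLOT24 and SLOT25 overlap.
SLOT26 starts after SLOT24 ends, so nothing later overlaps SLOT24 either.
SLOT26 starts after SLOT25 ends, so nothing later overlaps SLOT25 either.
SLOT28 starts after SLOT26 ends, so nothing later overlaps SLOT26 either.
SLOT27 starts before SLOT28 ends → SLOT28 and SLOT27 overlap.
SLOT29 starts before SLOT28 ends → SLOT28 and SLOT29 overlap.
SLOT29 starts before SLOT27 ends → SLOT27 and SLOT29 overlap.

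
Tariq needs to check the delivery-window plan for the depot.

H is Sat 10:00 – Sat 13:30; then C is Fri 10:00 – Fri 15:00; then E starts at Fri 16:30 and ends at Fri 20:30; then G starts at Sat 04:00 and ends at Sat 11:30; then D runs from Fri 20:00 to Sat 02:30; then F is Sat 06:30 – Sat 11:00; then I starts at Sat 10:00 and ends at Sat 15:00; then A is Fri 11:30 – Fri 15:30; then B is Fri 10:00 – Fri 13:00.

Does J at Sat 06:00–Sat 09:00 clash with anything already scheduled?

Yes — it overlaps F, G

B: ends Fri 13:00 at or before J starts Sat 06:00 → clear.
C: ends Fri 15:00 at or before J starts Sat 06:00 → clear.
A: ends Fri 15:30 at or before J starts Sat 06:00 → clear.
E: ends Fri 20:30 at or before J starts Sat 06:00 → clear.
D: ends Sat 02:30 at or before J starts Sat 06:00 → clear.
G: starts Sat 04:00 before J ends Sat 09:00, and ends Sat 11:30 after J starts Sat 06:00 → overlap.
F: starts Sat 06:30 before J ends Sat 09:00, and ends Sat 11:00 after J starts Sat 06:00 → overlap.
H: starts Sat 10:00 at or after J ends Sat 09:00 → clear.
I: starts Sat 10:00 at or after J ends Sat 09:00 → clear.
J overlaps F, G.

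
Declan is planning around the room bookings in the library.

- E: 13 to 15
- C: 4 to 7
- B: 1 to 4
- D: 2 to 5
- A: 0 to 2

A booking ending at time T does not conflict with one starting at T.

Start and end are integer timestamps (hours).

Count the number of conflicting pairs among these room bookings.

Sorted by start: A, B, D, C, E.
B starts before A ends → A and B overlap.
D starts exactly when A ends (back-to-back, no overlap), so nothing later overlaps A either.
D starts before B ends → B and D overlap.
C starts exactly when B ends (back-to-back, no overlap), so nothing later overlaps B either.
C starts before D ends → D and C overlap.
E starts after D ends.
E starts after C ends.
Overlapping pairs: A & B, B & D, C & D — 3 in total.

3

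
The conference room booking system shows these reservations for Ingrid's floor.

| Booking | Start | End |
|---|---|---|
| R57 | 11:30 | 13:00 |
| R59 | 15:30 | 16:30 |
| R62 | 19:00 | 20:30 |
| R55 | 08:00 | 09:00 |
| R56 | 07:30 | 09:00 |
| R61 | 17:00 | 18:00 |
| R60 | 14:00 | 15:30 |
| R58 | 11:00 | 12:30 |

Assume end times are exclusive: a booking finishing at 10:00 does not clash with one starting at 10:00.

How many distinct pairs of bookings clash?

2

Sorted by start: R56, R55, R58, R57, R60, R59, R61, R62.
R55 starts before R56 ends → R56 and R55 overlap.
R58 starts after R56 ends — done with R56.
R58 starts after R55 ends — done with R55.
R57 starts before R58 ends → R58 and R57 overlap.
R60 starts after R58 ends — done with R58.
R60 starts after R57 ends — done with R57.
R59 starts exactly when R60 ends (back-to-back, no overlap) — done with R60.
R61 starts after R59 ends — done with R59.
R62 starts after R61 ends.
Overlapping pairs: R55 & R56, R57 & R58 — 2 in total.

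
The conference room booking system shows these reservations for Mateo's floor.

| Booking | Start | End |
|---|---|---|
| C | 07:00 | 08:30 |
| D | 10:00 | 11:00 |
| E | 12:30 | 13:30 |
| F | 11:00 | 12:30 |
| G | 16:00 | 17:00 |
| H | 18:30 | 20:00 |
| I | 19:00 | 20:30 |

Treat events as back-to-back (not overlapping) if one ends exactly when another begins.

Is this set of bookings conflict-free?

No

Two intervals overlap when each starts before the other ends.
Sorted by start: C, D, F, E, G, H, I.
D starts after C ends; C is clear from here.
F starts exactly when D ends (back-to-back, no overlap); D is clear from here.
E starts exactly when F ends (back-to-back, no overlap); F is clear from here.
G starts after E ends; E is clear from here.
H starts after G ends; G is clear from here.
I starts before H ends → H and I overlap.
That's a conflict, so the schedule is not conflict-free.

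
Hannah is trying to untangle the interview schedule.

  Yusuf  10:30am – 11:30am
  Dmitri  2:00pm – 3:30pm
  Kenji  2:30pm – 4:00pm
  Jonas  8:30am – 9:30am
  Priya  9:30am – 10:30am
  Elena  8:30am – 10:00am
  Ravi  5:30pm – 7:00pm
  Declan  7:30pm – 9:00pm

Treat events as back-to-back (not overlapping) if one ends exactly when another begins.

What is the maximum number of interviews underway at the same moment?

2

Walk through starts and ends in time order (an end at T is processed before a start at T):
8:30am start Elena → 1
8:30am start Jonas → 2
9:30am end Jonas → 1
9:30am start Priya → 2
10:00am end Elena → 1
10:30am end Priya → 0
10:30am start Yusuf → 1
11:30am end Yusuf → 0
2:00pm start Dmitri → 1
2:30pm start Kenji → 2
3:30pm end Dmitri → 1
4:00pm end Kenji → 0
5:30pm start Ravi → 1
7:00pm end Ravi → 0
7:30pm start Declan → 1
9:00pm end Declan → 0
Peak is 2, at 8:30am (Elena, Jonas).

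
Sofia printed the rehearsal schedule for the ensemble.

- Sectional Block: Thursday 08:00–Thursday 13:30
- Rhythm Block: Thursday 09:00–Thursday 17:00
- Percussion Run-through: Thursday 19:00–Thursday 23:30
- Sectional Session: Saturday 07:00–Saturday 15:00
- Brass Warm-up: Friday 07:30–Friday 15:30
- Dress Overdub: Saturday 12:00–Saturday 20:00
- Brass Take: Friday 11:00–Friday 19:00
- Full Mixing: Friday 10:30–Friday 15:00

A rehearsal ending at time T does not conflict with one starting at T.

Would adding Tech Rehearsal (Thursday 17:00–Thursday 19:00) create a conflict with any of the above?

No — it doesn't clash with anything

Sectional Block: ends Thursday 13:30 at or before Tech Rehearsal starts Thursday 17:00 → clear.
Rhythm Block: ends Thursday 17:00 at or before Tech Rehearsal starts Thursday 17:00 → clear.
Percussion Run-through: starts Thursday 19:00 at or after Tech Rehearsal ends Thursday 19:00 → clear.
Brass Warm-up: starts Friday 07:30 at or after Tech Rehearsal ends Thursday 19:00 → clear.
Full Mixing: starts Friday 10:30 at or after Tech Rehearsal ends Thursday 19:00 → clear.
Brass Take: starts Friday 11:00 at or after Tech Rehearsal ends Thursday 19:00 → clear.
Sectional Session: starts Saturday 07:00 at or after Tech Rehearsal ends Thursday 19:00 → clear.
Dress Overdub: starts Saturday 12:00 at or after Tech Rehearsal ends Thursday 19:00 → clear.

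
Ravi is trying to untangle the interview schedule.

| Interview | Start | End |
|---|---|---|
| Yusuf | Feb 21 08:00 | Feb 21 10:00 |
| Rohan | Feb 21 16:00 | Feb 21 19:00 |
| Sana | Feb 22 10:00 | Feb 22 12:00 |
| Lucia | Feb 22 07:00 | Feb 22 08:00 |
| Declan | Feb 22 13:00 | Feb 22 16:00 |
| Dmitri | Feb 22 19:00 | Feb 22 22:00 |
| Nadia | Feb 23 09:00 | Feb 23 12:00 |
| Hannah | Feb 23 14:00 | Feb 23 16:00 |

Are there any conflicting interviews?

Sorted by start: Yusuf, Rohan, Lucia, Sana, Declan, Dmitri, Nadia, Hannah.
Rohan starts after Yusuf ends, so nothing later overlaps Yusuf either.
Lucia starts after Rohan ends, so nothing later overlaps Rohan either.
Sana starts after Lucia ends, so nothing later overlaps Lucia either.
Declan starts after Sana ends, so nothing later overlaps Sana either.
Dmitri starts after Declan ends, so nothing later overlaps Declan either.
Nadia starts after Dmitri ends, so nothing later overlaps Dmitri either.
Hannah starts after Nadia ends.
Every pair is clear; the schedule has no overlaps.

No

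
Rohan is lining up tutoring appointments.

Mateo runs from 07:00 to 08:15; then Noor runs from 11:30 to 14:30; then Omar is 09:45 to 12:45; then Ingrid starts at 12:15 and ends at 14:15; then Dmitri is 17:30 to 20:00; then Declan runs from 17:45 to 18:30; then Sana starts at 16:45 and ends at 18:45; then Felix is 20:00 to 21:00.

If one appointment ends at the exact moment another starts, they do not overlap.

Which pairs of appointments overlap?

Sorted by start: Mateo, Omar, Noor, Ingrid, Sana, Dmitri, Declan, Felix.
Omar starts after Mateo ends, so Mateo has no further overlaps.
Noor starts before Omar ends → Omar and Noor overlap.
Ingrid starts before Omar ends → Omar and Ingrid overlap.
Sana starts after Omar ends, so Omar has no further overlaps.
Ingrid starts before Noor ends → Noor and Ingrid overlap.
Sana starts after Noor ends, so Noor has no further overlaps.
Sana starts after Ingrid ends, so Ingrid has no further overlaps.
Dmitri starts before Sana ends → Sana and Dmitri overlap.
Declan starts before Sana ends → Sana and Declan overlap.
Felix starts after Sana ends.
Declan starts before Dmitri ends → Dmitri and Declan overlap.
Felix starts exactly when Dmitri ends (back-to-back, no overlap).
Felix starts after Declan ends.

Declan & Dmitri, Declan & Sana, Dmitri & Sana, Ingrid & Noor, Ingrid & Omar, Noor & Omar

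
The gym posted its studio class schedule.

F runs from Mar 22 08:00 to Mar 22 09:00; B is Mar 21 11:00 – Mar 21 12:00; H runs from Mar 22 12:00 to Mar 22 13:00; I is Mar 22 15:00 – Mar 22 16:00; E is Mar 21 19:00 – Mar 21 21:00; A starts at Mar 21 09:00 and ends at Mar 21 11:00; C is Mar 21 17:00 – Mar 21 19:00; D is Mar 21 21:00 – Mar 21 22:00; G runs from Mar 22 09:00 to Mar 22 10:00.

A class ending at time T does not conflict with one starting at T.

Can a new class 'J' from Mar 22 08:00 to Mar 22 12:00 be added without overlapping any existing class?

No — it overlaps F, G

A: ends Mar 21 11:00 at or before J starts Mar 22 08:00 → clear.
B: ends Mar 21 12:00 at or before J starts Mar 22 08:00 → clear.
C: ends Mar 21 19:00 at or before J starts Mar 22 08:00 → clear.
E: ends Mar 21 21:00 at or before J starts Mar 22 08:00 → clear.
D: ends Mar 21 22:00 at or before J starts Mar 22 08:00 → clear.
F: starts Mar 22 08:00 before J ends Mar 22 12:00, and ends Mar 22 09:00 after J starts Mar 22 08:00 → overlap.
G: starts Mar 22 09:00 before J ends Mar 22 12:00, and ends Mar 22 10:00 after J starts Mar 22 08:00 → overlap.
H: starts Mar 22 12:00 at or after J ends Mar 22 12:00 → clear.
I: starts Mar 22 15:00 at or after J ends Mar 22 12:00 → clear.
J overlaps F, G.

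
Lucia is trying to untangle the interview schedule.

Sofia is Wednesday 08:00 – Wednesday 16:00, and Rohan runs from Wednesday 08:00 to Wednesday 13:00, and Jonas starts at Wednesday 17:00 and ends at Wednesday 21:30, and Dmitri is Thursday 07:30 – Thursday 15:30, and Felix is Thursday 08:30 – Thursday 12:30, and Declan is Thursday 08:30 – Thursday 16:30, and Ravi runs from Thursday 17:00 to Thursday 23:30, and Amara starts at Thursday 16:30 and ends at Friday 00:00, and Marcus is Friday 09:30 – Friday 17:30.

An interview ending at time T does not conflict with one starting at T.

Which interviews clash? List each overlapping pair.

Sorted by start: Sofia, Rohan, Jonas, Dmitri, Felix, Declan, Amara, Ravi, Marcus.
Rohan starts before Sofia ends → Sofia and Rohan overlap.
Jonas starts after Sofia ends; Sofia is clear from here.
Jonas starts after Rohan ends; Rohan is clear from here.
Dmitri starts after Jonas ends; Jonas is clear from here.
Felix starts before Dmitri ends → Dmitri and Felix overlap.
Declan starts before Dmitri ends → Dmitri and Declan overlap.
Amara starts after Dmitri ends; Dmitri is clear from here.
Declan starts before Felix ends → Felix and Declan overlap.
Amara starts after Felix ends; Felix is clear from here.
Amara starts exactly when Declan ends (back-to-back, no overlap); Declan is clear from here.
Ravi starts before Amara ends → Amara and Ravi overlap.
Marcus starts after Amara ends.
Marcus starts after Ravi ends.

Amara & Ravi, Declan & Dmitri, Declan & Felix, Dmitri & Felix, Rohan & Sofia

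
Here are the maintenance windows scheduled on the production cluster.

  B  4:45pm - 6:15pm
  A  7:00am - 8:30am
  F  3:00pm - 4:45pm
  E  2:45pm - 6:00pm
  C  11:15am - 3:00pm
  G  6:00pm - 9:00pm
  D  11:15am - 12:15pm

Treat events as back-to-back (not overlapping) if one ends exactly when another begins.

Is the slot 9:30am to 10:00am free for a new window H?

A: ends 8:30am at or before H starts 9:30am → clear.
C: starts 11:15am at or after H ends 10:00am → clear.
D: starts 11:15am at or after H ends 10:00am → clear.
E: starts 2:45pm at or after H ends 10:00am → clear.
F: starts 3:00pm at or after H ends 10:00am → clear.
B: starts 4:45pm at or after H ends 10:00am → clear.
G: starts 6:00pm at or after H ends 10:00am → clear.

Yes — the slot is free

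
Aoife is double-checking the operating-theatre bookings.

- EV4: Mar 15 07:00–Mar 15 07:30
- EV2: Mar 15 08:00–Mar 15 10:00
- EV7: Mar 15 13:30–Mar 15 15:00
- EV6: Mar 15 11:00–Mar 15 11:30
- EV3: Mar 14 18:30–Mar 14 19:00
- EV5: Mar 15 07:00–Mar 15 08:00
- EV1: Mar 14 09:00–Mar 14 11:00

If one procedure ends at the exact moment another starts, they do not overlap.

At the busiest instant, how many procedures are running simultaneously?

Sort all start/end points and keep a running count:
Mar 14 09:00 start EV1 → 1
Mar 14 11:00 end EV1 → 0
Mar 14 18:30 start EV3 → 1
Mar 14 19:00 end EV3 → 0
Mar 15 07:00 start EV4 → 1
Mar 15 07:00 start EV5 → 2
Mar 15 07:30 end EV4 → 1
Mar 15 08:00 end EV5 → 0
Mar 15 08:00 start EV2 → 1
Mar 15 10:00 end EV2 → 0
Mar 15 11:00 start EV6 → 1
Mar 15 11:30 end EV6 → 0
Mar 15 13:30 start EV7 → 1
Mar 15 15:00 end EV7 → 0
Peak is 2, at Mar 15 07:00 (EV4, EV5).

2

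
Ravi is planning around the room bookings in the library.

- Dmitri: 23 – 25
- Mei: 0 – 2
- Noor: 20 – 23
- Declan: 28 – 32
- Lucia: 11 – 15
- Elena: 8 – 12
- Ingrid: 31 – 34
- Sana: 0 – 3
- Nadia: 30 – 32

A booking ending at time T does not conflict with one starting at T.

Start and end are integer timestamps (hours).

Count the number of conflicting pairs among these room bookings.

5

Sorted by start: Sana, Mei, Elena, Lucia, Noor, Dmitri, Declan, Nadia, Ingrid.
Mei starts before Sana ends → Sana and Mei overlap.
Elena starts after Sana ends — done with Sana.
Elena starts after Mei ends — done with Mei.
Lucia starts before Elena ends → Elena and Lucia overlap.
Noor starts after Elena ends — done with Elena.
Noor starts after Lucia ends — done with Lucia.
Dmitri starts exactly when Noor ends (back-to-back, no overlap) — done with Noor.
Declan starts after Dmitri ends — done with Dmitri.
Nadia starts before Declan ends → Declan and Nadia overlap.
Ingrid starts before Declan ends → Declan and Ingrid overlap.
Ingrid starts before Nadia ends → Nadia and Ingrid overlap.
Overlapping pairs: Declan & Ingrid, Declan & Nadia, Elena & Lucia, Ingrid & Nadia, Mei & Sana — 5 in total.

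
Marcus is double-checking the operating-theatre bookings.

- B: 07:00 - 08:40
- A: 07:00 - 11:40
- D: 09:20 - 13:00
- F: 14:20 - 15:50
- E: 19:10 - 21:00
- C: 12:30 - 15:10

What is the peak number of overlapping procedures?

Sweep the timeline, counting +1 at each start and −1 at each end (ends before starts at a tie):
07:00 start A → 1
07:00 start B → 2
08:40 end B → 1
09:20 start D → 2
11:40 end A → 1
12:30 start C → 2
13:00 end D → 1
14:20 start F → 2
15:10 end C → 1
15:50 end F → 0
19:10 start E → 1
21:00 end E → 0
Peak is 2, at 07:00 (A, B).

2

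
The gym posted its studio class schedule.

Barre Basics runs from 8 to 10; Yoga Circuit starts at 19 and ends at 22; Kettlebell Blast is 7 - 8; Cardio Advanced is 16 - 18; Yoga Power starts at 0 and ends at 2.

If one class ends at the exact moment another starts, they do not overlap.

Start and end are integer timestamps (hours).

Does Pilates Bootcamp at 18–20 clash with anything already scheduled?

Yes — it overlaps Yoga Circuit

Yoga Power: ends 2 at or before Pilates Bootcamp starts 18 → clear.
Kettlebell Blast: ends 8 at or before Pilates Bootcamp starts 18 → clear.
Barre Basics: ends 10 at or before Pilates Bootcamp starts 18 → clear.
Cardio Advanced: ends 18 at or before Pilates Bootcamp starts 18 → clear.
Yoga Circuit: starts 19 before Pilates Bootcamp ends 20, and ends 22 after Pilates Bootcamp starts 18 → overlap.
Pilates Bootcamp overlaps Yoga Circuit.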